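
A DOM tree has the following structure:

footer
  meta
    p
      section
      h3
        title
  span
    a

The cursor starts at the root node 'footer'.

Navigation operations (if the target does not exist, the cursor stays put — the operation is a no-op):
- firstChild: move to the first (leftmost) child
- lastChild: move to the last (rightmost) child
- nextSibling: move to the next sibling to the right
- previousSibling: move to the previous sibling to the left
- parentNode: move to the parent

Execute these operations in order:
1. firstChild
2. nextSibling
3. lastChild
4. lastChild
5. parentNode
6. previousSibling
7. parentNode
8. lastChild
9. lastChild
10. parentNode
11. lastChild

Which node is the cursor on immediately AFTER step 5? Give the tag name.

After 1 (firstChild): meta
After 2 (nextSibling): span
After 3 (lastChild): a
After 4 (lastChild): a (no-op, stayed)
After 5 (parentNode): span

Answer: span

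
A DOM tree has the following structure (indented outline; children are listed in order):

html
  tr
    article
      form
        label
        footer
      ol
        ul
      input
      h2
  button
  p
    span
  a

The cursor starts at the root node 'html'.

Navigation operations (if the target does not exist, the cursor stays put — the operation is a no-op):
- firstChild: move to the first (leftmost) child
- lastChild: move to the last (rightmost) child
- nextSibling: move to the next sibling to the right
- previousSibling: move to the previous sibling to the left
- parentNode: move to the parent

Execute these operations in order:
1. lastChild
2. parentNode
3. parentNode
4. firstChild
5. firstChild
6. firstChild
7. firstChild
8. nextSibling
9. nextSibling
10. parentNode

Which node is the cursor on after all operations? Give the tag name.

Answer: form

Derivation:
After 1 (lastChild): a
After 2 (parentNode): html
After 3 (parentNode): html (no-op, stayed)
After 4 (firstChild): tr
After 5 (firstChild): article
After 6 (firstChild): form
After 7 (firstChild): label
After 8 (nextSibling): footer
After 9 (nextSibling): footer (no-op, stayed)
After 10 (parentNode): form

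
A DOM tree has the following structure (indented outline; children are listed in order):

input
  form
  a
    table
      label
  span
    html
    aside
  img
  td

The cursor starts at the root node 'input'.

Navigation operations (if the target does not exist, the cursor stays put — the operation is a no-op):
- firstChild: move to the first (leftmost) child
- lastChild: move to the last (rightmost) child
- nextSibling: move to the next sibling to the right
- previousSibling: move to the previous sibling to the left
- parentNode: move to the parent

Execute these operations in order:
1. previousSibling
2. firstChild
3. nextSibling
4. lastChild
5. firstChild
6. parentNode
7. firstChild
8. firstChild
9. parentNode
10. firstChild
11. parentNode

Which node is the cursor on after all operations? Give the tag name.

Answer: table

Derivation:
After 1 (previousSibling): input (no-op, stayed)
After 2 (firstChild): form
After 3 (nextSibling): a
After 4 (lastChild): table
After 5 (firstChild): label
After 6 (parentNode): table
After 7 (firstChild): label
After 8 (firstChild): label (no-op, stayed)
After 9 (parentNode): table
After 10 (firstChild): label
After 11 (parentNode): table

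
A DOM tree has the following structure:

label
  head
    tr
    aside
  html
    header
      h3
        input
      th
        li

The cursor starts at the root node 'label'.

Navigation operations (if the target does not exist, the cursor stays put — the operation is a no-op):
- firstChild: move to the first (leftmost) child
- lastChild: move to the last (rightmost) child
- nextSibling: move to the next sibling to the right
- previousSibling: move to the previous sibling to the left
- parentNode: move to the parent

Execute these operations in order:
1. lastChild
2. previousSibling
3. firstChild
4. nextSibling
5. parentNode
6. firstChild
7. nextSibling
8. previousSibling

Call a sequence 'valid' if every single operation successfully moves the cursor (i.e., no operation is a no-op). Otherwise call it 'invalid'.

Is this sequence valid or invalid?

Answer: valid

Derivation:
After 1 (lastChild): html
After 2 (previousSibling): head
After 3 (firstChild): tr
After 4 (nextSibling): aside
After 5 (parentNode): head
After 6 (firstChild): tr
After 7 (nextSibling): aside
After 8 (previousSibling): tr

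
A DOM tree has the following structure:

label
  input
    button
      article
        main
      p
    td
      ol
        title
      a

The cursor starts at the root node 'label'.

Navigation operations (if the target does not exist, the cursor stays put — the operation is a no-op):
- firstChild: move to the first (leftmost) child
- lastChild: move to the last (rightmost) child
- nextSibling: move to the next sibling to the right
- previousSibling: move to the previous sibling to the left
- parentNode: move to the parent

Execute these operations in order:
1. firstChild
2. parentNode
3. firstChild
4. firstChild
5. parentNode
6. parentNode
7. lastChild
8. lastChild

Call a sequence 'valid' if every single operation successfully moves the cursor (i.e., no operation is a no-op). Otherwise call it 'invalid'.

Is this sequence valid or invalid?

After 1 (firstChild): input
After 2 (parentNode): label
After 3 (firstChild): input
After 4 (firstChild): button
After 5 (parentNode): input
After 6 (parentNode): label
After 7 (lastChild): input
After 8 (lastChild): td

Answer: valid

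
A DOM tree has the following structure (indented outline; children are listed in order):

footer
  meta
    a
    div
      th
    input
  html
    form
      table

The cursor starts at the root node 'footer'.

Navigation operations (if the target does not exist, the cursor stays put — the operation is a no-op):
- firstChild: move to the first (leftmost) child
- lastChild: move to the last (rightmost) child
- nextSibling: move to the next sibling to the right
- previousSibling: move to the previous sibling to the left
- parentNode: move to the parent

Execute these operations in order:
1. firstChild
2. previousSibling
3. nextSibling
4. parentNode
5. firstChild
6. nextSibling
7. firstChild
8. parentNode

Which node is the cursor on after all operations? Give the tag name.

Answer: html

Derivation:
After 1 (firstChild): meta
After 2 (previousSibling): meta (no-op, stayed)
After 3 (nextSibling): html
After 4 (parentNode): footer
After 5 (firstChild): meta
After 6 (nextSibling): html
After 7 (firstChild): form
After 8 (parentNode): html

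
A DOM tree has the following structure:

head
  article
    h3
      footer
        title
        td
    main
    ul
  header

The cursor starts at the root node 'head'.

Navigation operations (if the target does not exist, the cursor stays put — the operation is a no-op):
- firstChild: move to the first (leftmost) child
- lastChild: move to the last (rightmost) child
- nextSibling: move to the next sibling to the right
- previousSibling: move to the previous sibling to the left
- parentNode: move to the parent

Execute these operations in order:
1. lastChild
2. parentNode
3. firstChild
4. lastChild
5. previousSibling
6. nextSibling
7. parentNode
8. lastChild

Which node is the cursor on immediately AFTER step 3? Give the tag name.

Answer: article

Derivation:
After 1 (lastChild): header
After 2 (parentNode): head
After 3 (firstChild): article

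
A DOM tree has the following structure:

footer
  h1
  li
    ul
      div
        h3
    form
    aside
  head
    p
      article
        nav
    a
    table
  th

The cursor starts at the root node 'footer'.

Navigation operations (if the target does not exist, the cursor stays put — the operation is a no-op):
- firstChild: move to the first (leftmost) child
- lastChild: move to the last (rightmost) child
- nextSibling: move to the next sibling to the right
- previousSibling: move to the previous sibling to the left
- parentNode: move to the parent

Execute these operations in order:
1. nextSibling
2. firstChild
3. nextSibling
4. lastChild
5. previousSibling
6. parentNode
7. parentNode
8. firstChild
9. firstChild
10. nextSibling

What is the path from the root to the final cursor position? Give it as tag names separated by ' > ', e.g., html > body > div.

After 1 (nextSibling): footer (no-op, stayed)
After 2 (firstChild): h1
After 3 (nextSibling): li
After 4 (lastChild): aside
After 5 (previousSibling): form
After 6 (parentNode): li
After 7 (parentNode): footer
After 8 (firstChild): h1
After 9 (firstChild): h1 (no-op, stayed)
After 10 (nextSibling): li

Answer: footer > li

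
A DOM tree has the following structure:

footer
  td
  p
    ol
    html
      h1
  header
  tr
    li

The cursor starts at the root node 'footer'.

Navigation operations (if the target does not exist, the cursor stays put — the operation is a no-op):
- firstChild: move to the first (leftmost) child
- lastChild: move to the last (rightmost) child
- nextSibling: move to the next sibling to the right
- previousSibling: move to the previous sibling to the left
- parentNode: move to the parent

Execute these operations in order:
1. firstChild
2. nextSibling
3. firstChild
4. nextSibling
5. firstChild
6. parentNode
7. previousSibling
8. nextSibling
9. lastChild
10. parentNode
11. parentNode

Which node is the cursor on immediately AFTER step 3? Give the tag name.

Answer: ol

Derivation:
After 1 (firstChild): td
After 2 (nextSibling): p
After 3 (firstChild): ol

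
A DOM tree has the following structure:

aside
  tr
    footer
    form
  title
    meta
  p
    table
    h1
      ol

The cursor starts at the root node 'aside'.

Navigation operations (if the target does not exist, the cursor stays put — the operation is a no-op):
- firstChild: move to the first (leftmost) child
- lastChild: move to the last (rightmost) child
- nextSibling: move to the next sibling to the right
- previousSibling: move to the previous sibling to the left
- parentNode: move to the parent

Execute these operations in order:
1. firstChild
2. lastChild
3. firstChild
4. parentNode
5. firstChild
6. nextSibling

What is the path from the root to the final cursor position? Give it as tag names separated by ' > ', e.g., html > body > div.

Answer: aside > tr > form

Derivation:
After 1 (firstChild): tr
After 2 (lastChild): form
After 3 (firstChild): form (no-op, stayed)
After 4 (parentNode): tr
After 5 (firstChild): footer
After 6 (nextSibling): form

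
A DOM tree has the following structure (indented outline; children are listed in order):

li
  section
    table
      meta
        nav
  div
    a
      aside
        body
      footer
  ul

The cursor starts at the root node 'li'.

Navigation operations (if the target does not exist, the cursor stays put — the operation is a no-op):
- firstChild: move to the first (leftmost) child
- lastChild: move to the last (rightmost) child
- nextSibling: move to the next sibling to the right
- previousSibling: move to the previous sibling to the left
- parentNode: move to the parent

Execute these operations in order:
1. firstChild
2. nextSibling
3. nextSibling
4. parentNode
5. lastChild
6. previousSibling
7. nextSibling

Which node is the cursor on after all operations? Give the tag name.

After 1 (firstChild): section
After 2 (nextSibling): div
After 3 (nextSibling): ul
After 4 (parentNode): li
After 5 (lastChild): ul
After 6 (previousSibling): div
After 7 (nextSibling): ul

Answer: ul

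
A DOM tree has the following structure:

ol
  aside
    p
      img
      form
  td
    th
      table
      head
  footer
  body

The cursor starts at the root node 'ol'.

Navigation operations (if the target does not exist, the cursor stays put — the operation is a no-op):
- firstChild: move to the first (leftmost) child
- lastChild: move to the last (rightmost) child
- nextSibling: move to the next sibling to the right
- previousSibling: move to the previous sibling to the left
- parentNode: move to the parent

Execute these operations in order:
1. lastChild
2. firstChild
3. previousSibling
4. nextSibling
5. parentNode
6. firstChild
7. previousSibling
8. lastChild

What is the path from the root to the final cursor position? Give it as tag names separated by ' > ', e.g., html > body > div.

After 1 (lastChild): body
After 2 (firstChild): body (no-op, stayed)
After 3 (previousSibling): footer
After 4 (nextSibling): body
After 5 (parentNode): ol
After 6 (firstChild): aside
After 7 (previousSibling): aside (no-op, stayed)
After 8 (lastChild): p

Answer: ol > aside > p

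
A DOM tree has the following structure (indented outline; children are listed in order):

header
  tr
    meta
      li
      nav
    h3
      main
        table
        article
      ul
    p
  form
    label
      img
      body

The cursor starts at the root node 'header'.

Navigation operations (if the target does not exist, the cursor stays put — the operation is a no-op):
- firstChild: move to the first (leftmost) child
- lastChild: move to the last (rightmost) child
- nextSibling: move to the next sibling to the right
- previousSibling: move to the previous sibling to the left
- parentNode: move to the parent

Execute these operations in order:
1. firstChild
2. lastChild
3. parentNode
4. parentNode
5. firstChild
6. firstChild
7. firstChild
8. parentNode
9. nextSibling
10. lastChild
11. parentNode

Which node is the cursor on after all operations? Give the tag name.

After 1 (firstChild): tr
After 2 (lastChild): p
After 3 (parentNode): tr
After 4 (parentNode): header
After 5 (firstChild): tr
After 6 (firstChild): meta
After 7 (firstChild): li
After 8 (parentNode): meta
After 9 (nextSibling): h3
After 10 (lastChild): ul
After 11 (parentNode): h3

Answer: h3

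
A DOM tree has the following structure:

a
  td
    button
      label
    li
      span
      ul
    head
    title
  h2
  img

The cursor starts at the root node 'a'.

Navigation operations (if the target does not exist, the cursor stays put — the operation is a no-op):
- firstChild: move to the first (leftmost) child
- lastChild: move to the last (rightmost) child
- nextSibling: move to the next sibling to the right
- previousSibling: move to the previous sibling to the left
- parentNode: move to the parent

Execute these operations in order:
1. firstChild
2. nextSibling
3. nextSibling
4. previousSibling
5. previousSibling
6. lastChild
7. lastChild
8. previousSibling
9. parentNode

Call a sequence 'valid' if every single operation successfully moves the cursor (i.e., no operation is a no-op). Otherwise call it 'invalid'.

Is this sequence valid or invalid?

Answer: invalid

Derivation:
After 1 (firstChild): td
After 2 (nextSibling): h2
After 3 (nextSibling): img
After 4 (previousSibling): h2
After 5 (previousSibling): td
After 6 (lastChild): title
After 7 (lastChild): title (no-op, stayed)
After 8 (previousSibling): head
After 9 (parentNode): td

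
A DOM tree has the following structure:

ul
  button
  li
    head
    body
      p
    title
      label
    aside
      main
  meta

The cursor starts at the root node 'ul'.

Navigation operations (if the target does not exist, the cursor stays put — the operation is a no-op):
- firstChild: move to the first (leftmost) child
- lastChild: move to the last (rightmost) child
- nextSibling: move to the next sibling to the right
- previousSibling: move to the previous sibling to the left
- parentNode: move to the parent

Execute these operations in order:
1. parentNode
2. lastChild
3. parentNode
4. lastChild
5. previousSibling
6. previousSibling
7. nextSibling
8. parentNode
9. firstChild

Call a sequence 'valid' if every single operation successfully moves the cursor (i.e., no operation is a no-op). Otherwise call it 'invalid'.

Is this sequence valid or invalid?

After 1 (parentNode): ul (no-op, stayed)
After 2 (lastChild): meta
After 3 (parentNode): ul
After 4 (lastChild): meta
After 5 (previousSibling): li
After 6 (previousSibling): button
After 7 (nextSibling): li
After 8 (parentNode): ul
After 9 (firstChild): button

Answer: invalid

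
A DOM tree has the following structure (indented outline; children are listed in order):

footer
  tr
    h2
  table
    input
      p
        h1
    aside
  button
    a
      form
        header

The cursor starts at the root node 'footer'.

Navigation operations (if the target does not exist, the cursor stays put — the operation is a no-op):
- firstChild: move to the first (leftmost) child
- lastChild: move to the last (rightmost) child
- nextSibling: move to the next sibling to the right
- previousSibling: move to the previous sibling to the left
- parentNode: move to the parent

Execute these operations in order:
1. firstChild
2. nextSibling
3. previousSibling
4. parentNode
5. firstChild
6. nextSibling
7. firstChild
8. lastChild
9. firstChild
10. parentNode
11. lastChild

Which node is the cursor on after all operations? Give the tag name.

Answer: h1

Derivation:
After 1 (firstChild): tr
After 2 (nextSibling): table
After 3 (previousSibling): tr
After 4 (parentNode): footer
After 5 (firstChild): tr
After 6 (nextSibling): table
After 7 (firstChild): input
After 8 (lastChild): p
After 9 (firstChild): h1
After 10 (parentNode): p
After 11 (lastChild): h1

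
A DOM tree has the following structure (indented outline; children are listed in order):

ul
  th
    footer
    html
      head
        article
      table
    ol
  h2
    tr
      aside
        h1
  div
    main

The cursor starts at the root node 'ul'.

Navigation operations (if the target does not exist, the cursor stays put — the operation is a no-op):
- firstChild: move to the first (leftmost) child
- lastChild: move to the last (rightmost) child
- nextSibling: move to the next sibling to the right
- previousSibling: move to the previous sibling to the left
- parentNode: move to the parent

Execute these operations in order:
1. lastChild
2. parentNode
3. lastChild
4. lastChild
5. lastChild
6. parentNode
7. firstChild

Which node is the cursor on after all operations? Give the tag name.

Answer: main

Derivation:
After 1 (lastChild): div
After 2 (parentNode): ul
After 3 (lastChild): div
After 4 (lastChild): main
After 5 (lastChild): main (no-op, stayed)
After 6 (parentNode): div
After 7 (firstChild): main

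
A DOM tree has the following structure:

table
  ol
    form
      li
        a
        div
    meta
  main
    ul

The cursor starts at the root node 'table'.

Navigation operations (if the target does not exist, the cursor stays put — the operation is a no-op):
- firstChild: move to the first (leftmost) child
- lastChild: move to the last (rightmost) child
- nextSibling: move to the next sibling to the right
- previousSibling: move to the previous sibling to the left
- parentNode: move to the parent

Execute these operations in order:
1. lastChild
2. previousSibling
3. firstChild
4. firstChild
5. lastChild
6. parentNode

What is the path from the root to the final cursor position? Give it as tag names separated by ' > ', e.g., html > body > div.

Answer: table > ol > form > li

Derivation:
After 1 (lastChild): main
After 2 (previousSibling): ol
After 3 (firstChild): form
After 4 (firstChild): li
After 5 (lastChild): div
After 6 (parentNode): li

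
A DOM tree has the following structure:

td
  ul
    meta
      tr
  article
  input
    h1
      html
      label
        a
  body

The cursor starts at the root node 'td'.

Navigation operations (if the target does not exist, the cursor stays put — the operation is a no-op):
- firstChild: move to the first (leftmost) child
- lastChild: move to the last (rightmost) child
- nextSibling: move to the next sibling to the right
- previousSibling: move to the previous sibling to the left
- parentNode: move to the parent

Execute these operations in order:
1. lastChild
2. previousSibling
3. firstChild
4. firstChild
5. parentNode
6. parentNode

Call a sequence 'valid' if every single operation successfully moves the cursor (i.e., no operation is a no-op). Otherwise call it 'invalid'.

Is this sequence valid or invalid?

Answer: valid

Derivation:
After 1 (lastChild): body
After 2 (previousSibling): input
After 3 (firstChild): h1
After 4 (firstChild): html
After 5 (parentNode): h1
After 6 (parentNode): input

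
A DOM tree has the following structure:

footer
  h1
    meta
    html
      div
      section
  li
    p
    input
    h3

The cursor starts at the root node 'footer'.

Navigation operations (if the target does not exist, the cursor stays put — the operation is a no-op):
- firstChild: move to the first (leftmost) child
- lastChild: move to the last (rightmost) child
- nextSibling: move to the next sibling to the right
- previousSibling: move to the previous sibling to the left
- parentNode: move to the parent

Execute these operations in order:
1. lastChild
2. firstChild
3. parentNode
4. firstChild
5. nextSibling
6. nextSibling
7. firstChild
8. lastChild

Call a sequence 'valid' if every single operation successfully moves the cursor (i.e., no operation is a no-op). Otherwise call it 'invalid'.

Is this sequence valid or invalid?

Answer: invalid

Derivation:
After 1 (lastChild): li
After 2 (firstChild): p
After 3 (parentNode): li
After 4 (firstChild): p
After 5 (nextSibling): input
After 6 (nextSibling): h3
After 7 (firstChild): h3 (no-op, stayed)
After 8 (lastChild): h3 (no-op, stayed)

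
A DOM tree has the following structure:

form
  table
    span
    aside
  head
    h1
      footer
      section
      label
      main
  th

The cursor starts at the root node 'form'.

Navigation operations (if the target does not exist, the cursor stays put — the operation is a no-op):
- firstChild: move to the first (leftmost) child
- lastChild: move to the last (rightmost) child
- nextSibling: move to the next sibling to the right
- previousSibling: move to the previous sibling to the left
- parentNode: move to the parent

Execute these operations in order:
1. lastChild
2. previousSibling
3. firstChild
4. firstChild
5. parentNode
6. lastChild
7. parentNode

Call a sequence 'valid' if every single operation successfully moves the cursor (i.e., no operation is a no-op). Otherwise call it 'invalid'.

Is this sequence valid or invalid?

After 1 (lastChild): th
After 2 (previousSibling): head
After 3 (firstChild): h1
After 4 (firstChild): footer
After 5 (parentNode): h1
After 6 (lastChild): main
After 7 (parentNode): h1

Answer: valid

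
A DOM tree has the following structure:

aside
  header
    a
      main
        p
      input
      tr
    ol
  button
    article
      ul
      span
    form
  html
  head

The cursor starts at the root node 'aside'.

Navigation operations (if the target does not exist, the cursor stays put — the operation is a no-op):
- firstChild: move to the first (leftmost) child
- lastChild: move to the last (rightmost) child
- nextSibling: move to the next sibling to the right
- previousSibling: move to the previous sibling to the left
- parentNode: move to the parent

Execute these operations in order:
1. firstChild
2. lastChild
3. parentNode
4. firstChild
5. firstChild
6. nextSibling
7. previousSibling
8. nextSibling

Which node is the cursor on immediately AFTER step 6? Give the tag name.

Answer: input

Derivation:
After 1 (firstChild): header
After 2 (lastChild): ol
After 3 (parentNode): header
After 4 (firstChild): a
After 5 (firstChild): main
After 6 (nextSibling): input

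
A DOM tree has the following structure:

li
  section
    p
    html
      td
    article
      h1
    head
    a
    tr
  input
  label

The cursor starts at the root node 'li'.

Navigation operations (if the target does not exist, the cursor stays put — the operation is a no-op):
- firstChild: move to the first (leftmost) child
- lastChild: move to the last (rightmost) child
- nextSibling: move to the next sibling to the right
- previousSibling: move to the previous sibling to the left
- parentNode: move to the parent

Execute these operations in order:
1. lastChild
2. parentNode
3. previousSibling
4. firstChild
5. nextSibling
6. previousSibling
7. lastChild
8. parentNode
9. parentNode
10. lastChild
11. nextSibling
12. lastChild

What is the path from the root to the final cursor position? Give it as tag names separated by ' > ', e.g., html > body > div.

Answer: li > label

Derivation:
After 1 (lastChild): label
After 2 (parentNode): li
After 3 (previousSibling): li (no-op, stayed)
After 4 (firstChild): section
After 5 (nextSibling): input
After 6 (previousSibling): section
After 7 (lastChild): tr
After 8 (parentNode): section
After 9 (parentNode): li
After 10 (lastChild): label
After 11 (nextSibling): label (no-op, stayed)
After 12 (lastChild): label (no-op, stayed)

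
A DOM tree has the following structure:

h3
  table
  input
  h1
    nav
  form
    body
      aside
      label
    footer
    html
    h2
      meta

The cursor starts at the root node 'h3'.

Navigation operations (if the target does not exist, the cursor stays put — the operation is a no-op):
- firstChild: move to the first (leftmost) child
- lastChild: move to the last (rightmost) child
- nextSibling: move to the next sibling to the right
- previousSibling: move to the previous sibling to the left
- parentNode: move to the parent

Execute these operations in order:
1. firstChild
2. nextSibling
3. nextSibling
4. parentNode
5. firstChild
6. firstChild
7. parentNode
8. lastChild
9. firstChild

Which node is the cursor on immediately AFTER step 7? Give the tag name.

Answer: h3

Derivation:
After 1 (firstChild): table
After 2 (nextSibling): input
After 3 (nextSibling): h1
After 4 (parentNode): h3
After 5 (firstChild): table
After 6 (firstChild): table (no-op, stayed)
After 7 (parentNode): h3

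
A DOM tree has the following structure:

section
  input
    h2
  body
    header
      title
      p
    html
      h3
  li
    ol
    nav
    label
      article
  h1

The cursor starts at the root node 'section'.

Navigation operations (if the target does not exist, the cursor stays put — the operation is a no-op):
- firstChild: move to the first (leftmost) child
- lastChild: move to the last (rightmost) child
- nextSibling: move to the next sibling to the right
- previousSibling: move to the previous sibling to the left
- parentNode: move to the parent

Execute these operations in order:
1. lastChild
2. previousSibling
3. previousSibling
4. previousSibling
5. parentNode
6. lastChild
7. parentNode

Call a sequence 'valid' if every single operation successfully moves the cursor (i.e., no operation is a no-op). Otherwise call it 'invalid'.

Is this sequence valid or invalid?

Answer: valid

Derivation:
After 1 (lastChild): h1
After 2 (previousSibling): li
After 3 (previousSibling): body
After 4 (previousSibling): input
After 5 (parentNode): section
After 6 (lastChild): h1
After 7 (parentNode): section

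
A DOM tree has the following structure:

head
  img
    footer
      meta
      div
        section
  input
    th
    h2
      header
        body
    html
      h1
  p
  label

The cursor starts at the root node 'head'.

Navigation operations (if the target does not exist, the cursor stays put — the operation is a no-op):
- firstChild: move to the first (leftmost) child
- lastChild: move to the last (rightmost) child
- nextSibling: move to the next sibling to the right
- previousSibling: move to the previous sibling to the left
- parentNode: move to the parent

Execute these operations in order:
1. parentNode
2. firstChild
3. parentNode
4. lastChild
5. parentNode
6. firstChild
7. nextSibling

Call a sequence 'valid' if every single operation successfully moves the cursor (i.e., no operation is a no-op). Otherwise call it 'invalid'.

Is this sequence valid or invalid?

Answer: invalid

Derivation:
After 1 (parentNode): head (no-op, stayed)
After 2 (firstChild): img
After 3 (parentNode): head
After 4 (lastChild): label
After 5 (parentNode): head
After 6 (firstChild): img
After 7 (nextSibling): input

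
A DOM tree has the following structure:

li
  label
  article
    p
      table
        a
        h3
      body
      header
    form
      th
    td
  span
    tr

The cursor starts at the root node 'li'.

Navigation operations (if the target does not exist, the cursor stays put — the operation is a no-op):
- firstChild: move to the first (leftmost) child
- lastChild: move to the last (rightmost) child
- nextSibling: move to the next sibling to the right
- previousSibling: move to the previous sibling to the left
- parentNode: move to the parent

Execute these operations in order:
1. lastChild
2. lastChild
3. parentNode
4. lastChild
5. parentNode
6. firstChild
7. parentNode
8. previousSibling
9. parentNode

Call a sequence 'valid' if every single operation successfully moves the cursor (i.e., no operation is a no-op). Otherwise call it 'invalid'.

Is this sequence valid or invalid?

Answer: valid

Derivation:
After 1 (lastChild): span
After 2 (lastChild): tr
After 3 (parentNode): span
After 4 (lastChild): tr
After 5 (parentNode): span
After 6 (firstChild): tr
After 7 (parentNode): span
After 8 (previousSibling): article
After 9 (parentNode): li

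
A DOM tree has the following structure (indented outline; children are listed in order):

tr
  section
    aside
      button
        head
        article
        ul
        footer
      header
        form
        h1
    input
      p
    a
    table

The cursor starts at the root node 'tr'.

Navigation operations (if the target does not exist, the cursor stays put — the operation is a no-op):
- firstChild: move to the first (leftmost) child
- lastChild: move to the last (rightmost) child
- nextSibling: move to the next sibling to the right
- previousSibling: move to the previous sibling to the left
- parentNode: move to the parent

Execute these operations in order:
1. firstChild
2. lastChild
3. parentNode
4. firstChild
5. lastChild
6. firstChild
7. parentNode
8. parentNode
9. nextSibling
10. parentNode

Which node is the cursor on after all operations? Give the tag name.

After 1 (firstChild): section
After 2 (lastChild): table
After 3 (parentNode): section
After 4 (firstChild): aside
After 5 (lastChild): header
After 6 (firstChild): form
After 7 (parentNode): header
After 8 (parentNode): aside
After 9 (nextSibling): input
After 10 (parentNode): section

Answer: section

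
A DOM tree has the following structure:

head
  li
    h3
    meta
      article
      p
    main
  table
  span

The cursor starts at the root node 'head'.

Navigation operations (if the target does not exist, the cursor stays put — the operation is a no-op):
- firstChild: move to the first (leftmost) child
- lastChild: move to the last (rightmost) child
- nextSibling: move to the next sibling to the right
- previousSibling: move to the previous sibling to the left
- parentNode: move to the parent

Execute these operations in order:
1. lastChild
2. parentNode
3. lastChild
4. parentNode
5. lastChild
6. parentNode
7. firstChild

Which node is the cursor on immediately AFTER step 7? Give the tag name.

Answer: li

Derivation:
After 1 (lastChild): span
After 2 (parentNode): head
After 3 (lastChild): span
After 4 (parentNode): head
After 5 (lastChild): span
After 6 (parentNode): head
After 7 (firstChild): li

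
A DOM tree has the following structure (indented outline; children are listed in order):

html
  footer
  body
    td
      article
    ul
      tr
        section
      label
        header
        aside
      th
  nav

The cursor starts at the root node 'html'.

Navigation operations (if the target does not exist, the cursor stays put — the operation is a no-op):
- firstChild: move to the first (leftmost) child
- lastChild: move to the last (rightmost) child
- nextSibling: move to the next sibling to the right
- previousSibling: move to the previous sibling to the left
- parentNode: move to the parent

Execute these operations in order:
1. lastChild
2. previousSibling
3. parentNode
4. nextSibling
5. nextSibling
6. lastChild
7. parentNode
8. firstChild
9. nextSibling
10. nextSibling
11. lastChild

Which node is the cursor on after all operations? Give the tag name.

After 1 (lastChild): nav
After 2 (previousSibling): body
After 3 (parentNode): html
After 4 (nextSibling): html (no-op, stayed)
After 5 (nextSibling): html (no-op, stayed)
After 6 (lastChild): nav
After 7 (parentNode): html
After 8 (firstChild): footer
After 9 (nextSibling): body
After 10 (nextSibling): nav
After 11 (lastChild): nav (no-op, stayed)

Answer: nav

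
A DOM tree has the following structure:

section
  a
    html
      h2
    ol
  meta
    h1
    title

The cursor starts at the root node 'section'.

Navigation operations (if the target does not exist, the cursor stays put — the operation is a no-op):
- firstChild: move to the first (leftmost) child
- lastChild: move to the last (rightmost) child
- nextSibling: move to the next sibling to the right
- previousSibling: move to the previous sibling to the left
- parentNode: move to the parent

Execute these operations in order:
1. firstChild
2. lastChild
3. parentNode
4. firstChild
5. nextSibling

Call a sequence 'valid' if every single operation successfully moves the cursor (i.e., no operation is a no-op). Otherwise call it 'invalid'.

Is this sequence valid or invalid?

After 1 (firstChild): a
After 2 (lastChild): ol
After 3 (parentNode): a
After 4 (firstChild): html
After 5 (nextSibling): ol

Answer: valid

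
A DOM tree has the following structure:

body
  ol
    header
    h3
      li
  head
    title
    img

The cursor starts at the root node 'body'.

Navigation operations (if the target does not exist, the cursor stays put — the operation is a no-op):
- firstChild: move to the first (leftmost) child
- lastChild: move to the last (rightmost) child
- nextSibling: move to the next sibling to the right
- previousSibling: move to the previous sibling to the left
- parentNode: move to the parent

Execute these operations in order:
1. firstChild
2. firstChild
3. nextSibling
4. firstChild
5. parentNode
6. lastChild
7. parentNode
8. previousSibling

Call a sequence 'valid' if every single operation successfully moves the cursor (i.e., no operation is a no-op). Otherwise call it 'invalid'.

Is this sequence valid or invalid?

After 1 (firstChild): ol
After 2 (firstChild): header
After 3 (nextSibling): h3
After 4 (firstChild): li
After 5 (parentNode): h3
After 6 (lastChild): li
After 7 (parentNode): h3
After 8 (previousSibling): header

Answer: valid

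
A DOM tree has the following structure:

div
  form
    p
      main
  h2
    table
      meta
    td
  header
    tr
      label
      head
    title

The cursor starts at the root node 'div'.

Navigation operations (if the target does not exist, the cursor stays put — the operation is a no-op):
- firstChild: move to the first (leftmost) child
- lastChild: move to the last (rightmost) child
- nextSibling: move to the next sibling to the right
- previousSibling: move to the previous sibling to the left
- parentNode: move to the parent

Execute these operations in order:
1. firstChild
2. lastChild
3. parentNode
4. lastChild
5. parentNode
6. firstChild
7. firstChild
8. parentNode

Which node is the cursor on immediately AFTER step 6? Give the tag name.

After 1 (firstChild): form
After 2 (lastChild): p
After 3 (parentNode): form
After 4 (lastChild): p
After 5 (parentNode): form
After 6 (firstChild): p

Answer: p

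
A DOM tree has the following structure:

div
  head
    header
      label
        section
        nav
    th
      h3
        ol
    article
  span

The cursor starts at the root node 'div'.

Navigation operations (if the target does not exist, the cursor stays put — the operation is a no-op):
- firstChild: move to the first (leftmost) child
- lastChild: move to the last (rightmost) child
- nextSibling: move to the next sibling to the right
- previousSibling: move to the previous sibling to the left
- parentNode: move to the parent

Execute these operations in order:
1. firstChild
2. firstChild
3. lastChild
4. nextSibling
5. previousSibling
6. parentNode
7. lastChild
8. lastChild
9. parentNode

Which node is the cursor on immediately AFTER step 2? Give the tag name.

After 1 (firstChild): head
After 2 (firstChild): header

Answer: header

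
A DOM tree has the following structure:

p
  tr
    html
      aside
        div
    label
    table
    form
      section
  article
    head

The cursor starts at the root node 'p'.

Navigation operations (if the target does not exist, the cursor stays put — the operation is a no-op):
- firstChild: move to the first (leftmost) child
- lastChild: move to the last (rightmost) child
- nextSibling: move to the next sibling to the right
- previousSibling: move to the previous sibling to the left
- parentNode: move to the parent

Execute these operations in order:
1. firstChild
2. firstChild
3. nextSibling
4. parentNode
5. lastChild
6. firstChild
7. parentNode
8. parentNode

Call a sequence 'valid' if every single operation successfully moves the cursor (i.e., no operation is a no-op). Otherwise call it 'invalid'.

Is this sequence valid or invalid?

Answer: valid

Derivation:
After 1 (firstChild): tr
After 2 (firstChild): html
After 3 (nextSibling): label
After 4 (parentNode): tr
After 5 (lastChild): form
After 6 (firstChild): section
After 7 (parentNode): form
After 8 (parentNode): tr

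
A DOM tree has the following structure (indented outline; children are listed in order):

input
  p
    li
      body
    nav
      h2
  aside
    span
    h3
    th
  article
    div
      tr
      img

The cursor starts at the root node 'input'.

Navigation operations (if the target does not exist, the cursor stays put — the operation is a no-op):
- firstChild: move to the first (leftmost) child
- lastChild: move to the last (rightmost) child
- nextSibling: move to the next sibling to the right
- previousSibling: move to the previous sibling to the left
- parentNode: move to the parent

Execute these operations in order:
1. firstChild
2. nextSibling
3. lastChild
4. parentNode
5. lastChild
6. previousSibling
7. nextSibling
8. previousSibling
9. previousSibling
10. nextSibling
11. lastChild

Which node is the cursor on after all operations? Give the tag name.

After 1 (firstChild): p
After 2 (nextSibling): aside
After 3 (lastChild): th
After 4 (parentNode): aside
After 5 (lastChild): th
After 6 (previousSibling): h3
After 7 (nextSibling): th
After 8 (previousSibling): h3
After 9 (previousSibling): span
After 10 (nextSibling): h3
After 11 (lastChild): h3 (no-op, stayed)

Answer: h3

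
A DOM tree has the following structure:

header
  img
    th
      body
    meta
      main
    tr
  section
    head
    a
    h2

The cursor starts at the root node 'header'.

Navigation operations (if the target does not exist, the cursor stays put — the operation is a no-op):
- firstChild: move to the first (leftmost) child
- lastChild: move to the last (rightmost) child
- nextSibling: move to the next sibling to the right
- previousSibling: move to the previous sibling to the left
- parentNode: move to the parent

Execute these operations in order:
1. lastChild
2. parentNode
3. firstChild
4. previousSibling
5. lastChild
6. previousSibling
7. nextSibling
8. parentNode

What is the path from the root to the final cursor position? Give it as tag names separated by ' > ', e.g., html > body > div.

After 1 (lastChild): section
After 2 (parentNode): header
After 3 (firstChild): img
After 4 (previousSibling): img (no-op, stayed)
After 5 (lastChild): tr
After 6 (previousSibling): meta
After 7 (nextSibling): tr
After 8 (parentNode): img

Answer: header > img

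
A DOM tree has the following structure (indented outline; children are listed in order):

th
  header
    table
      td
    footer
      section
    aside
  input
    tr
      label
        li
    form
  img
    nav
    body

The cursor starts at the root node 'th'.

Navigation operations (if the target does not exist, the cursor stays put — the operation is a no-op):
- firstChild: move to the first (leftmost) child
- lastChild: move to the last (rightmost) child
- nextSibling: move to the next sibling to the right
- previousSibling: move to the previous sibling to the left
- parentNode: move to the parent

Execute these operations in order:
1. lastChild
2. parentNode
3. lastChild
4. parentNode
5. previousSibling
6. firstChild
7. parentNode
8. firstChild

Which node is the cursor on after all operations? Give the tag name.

Answer: header

Derivation:
After 1 (lastChild): img
After 2 (parentNode): th
After 3 (lastChild): img
After 4 (parentNode): th
After 5 (previousSibling): th (no-op, stayed)
After 6 (firstChild): header
After 7 (parentNode): th
After 8 (firstChild): header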